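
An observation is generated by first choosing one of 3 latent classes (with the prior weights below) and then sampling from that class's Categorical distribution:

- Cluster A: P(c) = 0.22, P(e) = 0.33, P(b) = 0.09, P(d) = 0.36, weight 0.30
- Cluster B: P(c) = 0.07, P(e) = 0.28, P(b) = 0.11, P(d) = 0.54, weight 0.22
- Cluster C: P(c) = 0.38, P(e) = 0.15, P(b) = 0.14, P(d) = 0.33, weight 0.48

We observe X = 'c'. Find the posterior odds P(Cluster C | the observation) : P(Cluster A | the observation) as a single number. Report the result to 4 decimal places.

Only the two components matter; the odds are (π_i f_i(x)) / (π_j f_j(x)).
Evaluate each component's likelihood at the observed value:
  f_A = 0.22
  f_B = 0.07
  f_C = 0.38
Odds = (0.48/0.30) × (0.38/0.22) = 1.6 × 1.72727 ≈ 2.7636

2.7636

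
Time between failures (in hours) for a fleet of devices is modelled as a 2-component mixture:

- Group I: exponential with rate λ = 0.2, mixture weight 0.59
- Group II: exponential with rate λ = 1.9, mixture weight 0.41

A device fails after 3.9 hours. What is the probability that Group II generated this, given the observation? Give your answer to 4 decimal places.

The responsibility of component k is π_k f_k(x) divided by Σ_j π_j f_j(x).
Exponential densities:
  p_I = 0.2·e^(−0.2·3.9) = 0.2·e^(−0.7800) = 0.0916812
  p_II = 1.9·e^(−1.9·3.9) = 1.9·e^(−7.4100) = 0.00114982
Multiply by the mixture weights:
  π_I·p_I = 0.59 × 0.0916812 = 0.0540919
  π_II·p_II = 0.41 × 0.00114982 = 0.000471428
Marginal: 0.0540919 + 0.000471428 = 0.0545633
Responsibility of Group II: 0.000471428 / 0.0545633 ≈ 0.0086

0.0086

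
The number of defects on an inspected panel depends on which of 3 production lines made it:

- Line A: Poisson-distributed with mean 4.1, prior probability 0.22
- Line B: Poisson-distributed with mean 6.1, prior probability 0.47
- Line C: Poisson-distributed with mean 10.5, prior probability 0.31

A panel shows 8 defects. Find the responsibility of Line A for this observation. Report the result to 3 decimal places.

The responsibility of component k is π_k f_k(x) divided by Σ_j π_j f_j(x).
Evaluate each component's likelihood at the observed value:
  p_A = 0.0328203
  p_B = 0.10664
  p_C = 0.100902
Prior × likelihood for each component:
  π_A·p_A = 0.22 × 0.0328203 = 0.00722047
  π_B·p_B = 0.47 × 0.10664 = 0.050121
  π_C·p_C = 0.31 × 0.100902 = 0.0312798
Evidence: 0.00722047 + 0.050121 + 0.0312798 = 0.0886212
Responsibility of Line A: 0.00722047 / 0.0886212 ≈ 0.081

0.081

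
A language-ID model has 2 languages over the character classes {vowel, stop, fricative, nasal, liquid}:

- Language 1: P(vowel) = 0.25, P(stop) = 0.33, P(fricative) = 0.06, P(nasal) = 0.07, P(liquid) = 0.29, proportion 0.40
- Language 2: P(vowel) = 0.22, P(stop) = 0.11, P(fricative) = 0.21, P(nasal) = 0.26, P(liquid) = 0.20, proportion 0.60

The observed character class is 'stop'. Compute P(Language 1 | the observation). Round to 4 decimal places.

0.6667

P(component k | x) = w_k·f_k(x) / marginal(x), where marginal(x) = Σ_j w_j·f_j(x).
Categorical probabilities:
  L_1 = P(stop | comp) = 0.33
  L_2 = P(stop | comp) = 0.11
Prior × likelihood for each component:
  w_1·L_1 = 0.40 × 0.33 = 0.132
  w_2·L_2 = 0.60 × 0.11 = 0.066
Denominator: 0.132 + 0.066 = 0.198
P(Language 1 | x) ≈ 0.6667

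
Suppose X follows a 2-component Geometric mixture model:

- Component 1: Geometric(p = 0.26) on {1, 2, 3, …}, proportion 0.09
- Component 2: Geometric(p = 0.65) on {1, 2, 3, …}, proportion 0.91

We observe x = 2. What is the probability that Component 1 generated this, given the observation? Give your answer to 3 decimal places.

Posterior ∝ prior × likelihood, so P(k | x) ∝ π_k f_k(x); normalise over all components.
Geometric probabilities:
  p_1 = 0.26·(1−0.26)^1 = 0.26·0.74 = 0.1924
  p_2 = 0.65·(1−0.65)^1 = 0.65·0.35 = 0.2275
Multiply by the mixture weights:
  π_1·p_1 = 0.09 × 0.1924 = 0.017316
  π_2·p_2 = 0.91 × 0.2275 = 0.207025
Evidence: 0.017316 + 0.207025 = 0.224341
So the posterior for Component 1 is 0.017316 / 0.224341 ≈ 0.077.

0.077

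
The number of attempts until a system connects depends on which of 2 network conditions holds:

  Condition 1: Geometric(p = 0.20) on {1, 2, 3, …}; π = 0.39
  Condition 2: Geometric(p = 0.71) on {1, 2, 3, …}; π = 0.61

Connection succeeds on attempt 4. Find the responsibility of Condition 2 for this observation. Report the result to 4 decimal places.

P(component k | x) = π_k·f_k(x) / marginal(x), where marginal(x) = Σ_j π_j·f_j(x).
Component likelihoods at x = 4:
  L_1 = 0.1024
  L_2 = 0.0173162
Unnormalised posteriors:
  π_1·L_1 = 0.39 × 0.1024 = 0.039936
  π_2·L_2 = 0.61 × 0.0173162 = 0.0105629
Normaliser: 0.039936 + 0.0105629 = 0.0504989
P(Condition 2 | 4) = 0.0105629 / 0.0504989 ≈ 0.2092

0.2092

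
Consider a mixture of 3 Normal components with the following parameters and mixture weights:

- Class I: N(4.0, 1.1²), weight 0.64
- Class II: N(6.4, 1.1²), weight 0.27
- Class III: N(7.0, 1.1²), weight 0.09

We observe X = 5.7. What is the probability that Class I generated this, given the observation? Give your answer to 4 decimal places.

0.4223

By Bayes' theorem, P(k | x) = P(Z=k) f_k(x) / Σ_j P(Z=j) f_j(x).
Evaluate each component's likelihood at the observed value:
  f_I = 0.109869
  f_II = 0.296198
  f_III = 0.180397
Multiply by the mixture weights:
  P(Z=I)·f_I = 0.64 × 0.109869 = 0.0703164
  P(Z=II)·f_II = 0.27 × 0.296198 = 0.0799734
  P(Z=III)·f_III = 0.09 × 0.180397 = 0.0162357
Marginal: 0.0703164 + 0.0799734 + 0.0162357 = 0.166525
P(Class I | data) = 0.0703164 / 0.166525 ≈ 0.4223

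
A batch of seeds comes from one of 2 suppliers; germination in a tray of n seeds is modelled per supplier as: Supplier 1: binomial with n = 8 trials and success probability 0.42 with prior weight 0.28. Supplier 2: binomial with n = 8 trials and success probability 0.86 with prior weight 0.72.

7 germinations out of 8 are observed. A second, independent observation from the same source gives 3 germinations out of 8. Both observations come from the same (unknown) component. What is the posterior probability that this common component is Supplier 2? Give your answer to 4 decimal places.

P(component k | x) = π_k·f_k(x) / marginal(x), where marginal(x) = Σ_j π_j·f_j(x).
Since both observations come from the same component, the likelihood for component k is f_k(x₁)·f_k(x₂).
  L_1 = [0.010697] × [0.272318] = 0.00291299
  L_2 = [0.389679] × [0.00191568] = 0.000746502
Unnormalised posteriors:
  π_1·L_1 = 0.28 × 0.00291299 = 0.000815637
  π_2·L_2 = 0.72 × 0.000746502 = 0.000537481
Normaliser: 0.000815637 + 0.000537481 = 0.00135312
P(Supplier 2 | data) ≈ 0.3972

0.3972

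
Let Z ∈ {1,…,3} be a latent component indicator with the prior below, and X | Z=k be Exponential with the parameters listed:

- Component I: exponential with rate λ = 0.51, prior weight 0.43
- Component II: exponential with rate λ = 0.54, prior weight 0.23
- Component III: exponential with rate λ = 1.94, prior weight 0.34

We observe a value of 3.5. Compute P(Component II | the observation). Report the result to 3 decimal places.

0.333

P(component k | x) = π_k·f_k(x) / marginal(x), where marginal(x) = Σ_j π_j·f_j(x).
Evaluate each component's likelihood at the observed value:
  L_I = 0.0855765
  L_II = 0.0815788
  L_III = 0.00218244
Prior × likelihood for each component:
  π_I·L_I = 0.43 × 0.0855765 = 0.0367979
  π_II·L_II = 0.23 × 0.0815788 = 0.0187631
  π_III·L_III = 0.34 × 0.00218244 = 0.000742029
Evidence: 0.0367979 + 0.0187631 + 0.000742029 = 0.056303
P(Component II | 3.5) = 0.0187631 / 0.056303 ≈ 0.333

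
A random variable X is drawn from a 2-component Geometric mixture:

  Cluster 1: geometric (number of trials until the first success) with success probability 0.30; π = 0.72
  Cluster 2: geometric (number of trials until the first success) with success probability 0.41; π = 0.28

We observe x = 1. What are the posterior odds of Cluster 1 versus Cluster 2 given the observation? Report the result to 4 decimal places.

The posterior odds equal the prior odds times the likelihood ratio: (π_i/π_j)·(f_i(x)/f_j(x)).
Evaluate each component's likelihood at the observed value:
  p_1 = 0.30·(1−0.30)^0 = 0.30·1 = 0.3
  p_2 = 0.41·(1−0.41)^0 = 0.41·1 = 0.41
Odds = (0.72/0.28) × (0.3/0.41) = 2.57143 × 0.731707 ≈ 1.8815

1.8815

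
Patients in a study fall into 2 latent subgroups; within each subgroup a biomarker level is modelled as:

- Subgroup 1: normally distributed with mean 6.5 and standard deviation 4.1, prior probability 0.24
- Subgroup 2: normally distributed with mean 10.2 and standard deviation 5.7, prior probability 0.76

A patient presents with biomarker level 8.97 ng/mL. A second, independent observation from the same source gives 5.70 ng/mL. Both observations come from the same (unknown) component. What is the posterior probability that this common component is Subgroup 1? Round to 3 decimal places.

0.411

The responsibility of component k is π_k f_k(x) divided by Σ_j π_j f_j(x).
Since both observations come from the same component, the likelihood for component k is f_k(x₁)·f_k(x₂).
  L_1 = [0.0811552] × [0.0954682] = 0.00774774
  L_2 = [0.0683792] × [0.05125] = 0.00350443
Weight by the priors:
  π_1·L_1 = 0.24 × 0.00774774 = 0.00185946
  π_2·L_2 = 0.76 × 0.00350443 = 0.00266337
Evidence: 0.00185946 + 0.00266337 = 0.00452283
So the posterior for Subgroup 1 is 0.00185946 / 0.00452283 ≈ 0.411.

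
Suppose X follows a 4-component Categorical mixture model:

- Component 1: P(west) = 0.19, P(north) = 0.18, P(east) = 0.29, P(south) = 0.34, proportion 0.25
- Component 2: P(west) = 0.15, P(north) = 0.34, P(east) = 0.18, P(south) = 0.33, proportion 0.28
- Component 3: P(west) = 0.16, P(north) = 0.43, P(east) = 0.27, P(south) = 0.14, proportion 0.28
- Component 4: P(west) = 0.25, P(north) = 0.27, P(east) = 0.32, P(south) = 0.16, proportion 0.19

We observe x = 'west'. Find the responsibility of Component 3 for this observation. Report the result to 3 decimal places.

0.246

The responsibility of component k is π_k f_k(x) divided by Σ_j π_j f_j(x).
Evaluate each component's likelihood at the observed value:
  p_1 = P(west | comp) = 0.19
  p_2 = P(west | comp) = 0.15
  p_3 = P(west | comp) = 0.16
  p_4 = P(west | comp) = 0.25
Unnormalised posteriors:
  π_1·p_1 = 0.25 × 0.19 = 0.0475
  π_2·p_2 = 0.28 × 0.15 = 0.042
  π_3·p_3 = 0.28 × 0.16 = 0.0448
  π_4·p_4 = 0.19 × 0.25 = 0.0475
Normaliser: 0.0475 + 0.042 + 0.0448 + 0.0475 = 0.1818
P(Component 3 | the observation) ≈ 0.246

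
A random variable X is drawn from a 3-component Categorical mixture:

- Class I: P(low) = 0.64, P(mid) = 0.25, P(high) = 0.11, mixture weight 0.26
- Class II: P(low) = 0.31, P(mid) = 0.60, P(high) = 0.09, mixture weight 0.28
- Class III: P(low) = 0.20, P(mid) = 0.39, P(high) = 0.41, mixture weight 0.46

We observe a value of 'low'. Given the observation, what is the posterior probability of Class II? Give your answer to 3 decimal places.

0.251

Apply Bayes' rule: the posterior for each component is proportional to its prior times its likelihood at x.
Evaluate each component's likelihood at the observed value:
  p_I = 0.64
  p_II = 0.31
  p_III = 0.2
Unnormalised posteriors:
  P(Z=I)·p_I = 0.26 × 0.64 = 0.1664
  P(Z=II)·p_II = 0.28 × 0.31 = 0.0868
  P(Z=III)·p_III = 0.46 × 0.2 = 0.092
Normaliser: 0.1664 + 0.0868 + 0.092 = 0.3452
So the posterior for Class II is 0.0868 / 0.3452 ≈ 0.251.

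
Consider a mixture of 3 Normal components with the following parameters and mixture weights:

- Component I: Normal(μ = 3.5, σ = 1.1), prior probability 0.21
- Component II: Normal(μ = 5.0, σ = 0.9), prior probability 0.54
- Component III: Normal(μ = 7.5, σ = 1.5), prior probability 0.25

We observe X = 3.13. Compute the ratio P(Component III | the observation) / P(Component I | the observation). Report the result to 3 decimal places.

The posterior odds equal the prior odds times the likelihood ratio: (π_i/π_j)·(f_i(x)/f_j(x)).
Normal densities:
  p_I = (1/(1.1·√(2π)))·exp(−(3.13−3.5)²/(2·1.1²)) = 0.362675·exp(-0.05657) = 0.342728
  p_II = (1/(0.9·√(2π)))·exp(−(3.13−5.0)²/(2·0.9²)) = 0.443269·exp(-2.15858) = 0.0511927
  p_III = (1/(1.5·√(2π)))·exp(−(3.13−7.5)²/(2·1.5²)) = 0.265962·exp(-4.24376) = 0.0038175
0.000954375 / 0.0719728 ≈ 0.013

0.013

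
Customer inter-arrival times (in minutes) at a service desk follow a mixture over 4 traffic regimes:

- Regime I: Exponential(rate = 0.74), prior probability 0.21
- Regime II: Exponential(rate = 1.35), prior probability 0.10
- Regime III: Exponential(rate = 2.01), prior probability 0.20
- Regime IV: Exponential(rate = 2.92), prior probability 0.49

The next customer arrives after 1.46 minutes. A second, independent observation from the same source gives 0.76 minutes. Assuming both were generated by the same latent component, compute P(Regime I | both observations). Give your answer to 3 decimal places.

0.473

By Bayes' theorem, P(k | x) = π_k f_k(x) / Σ_j π_j f_j(x).
Since both observations come from the same component, the likelihood for component k is f_k(x₁)·f_k(x₂).
  f_I = [0.74·e^(−0.74·1.46) = 0.74·e^(−1.0804) = 0.2512] × [0.421681] = 0.105926
  f_II = [1.35·e^(−1.35·1.46) = 1.35·e^(−1.9710) = 0.188079] × [0.483891] = 0.0910096
  f_III = [2.01·e^(−2.01·1.46) = 2.01·e^(−2.9346) = 0.106835] × [0.436283] = 0.0466104
  f_IV = [2.92·e^(−2.92·1.46) = 2.92·e^(−4.2632) = 0.0411054] × [0.317392] = 0.0130465
Weight by the priors:
  π_I·f_I = 0.21 × 0.105926 = 0.0222446
  π_II·f_II = 0.10 × 0.0910096 = 0.00910096
  π_III·f_III = 0.20 × 0.0466104 = 0.00932209
  π_IV·f_IV = 0.49 × 0.0130465 = 0.0063928
Evidence: 0.0222446 + 0.00910096 + 0.00932209 + 0.0063928 = 0.0470604
P(Regime I | data) ≈ 0.473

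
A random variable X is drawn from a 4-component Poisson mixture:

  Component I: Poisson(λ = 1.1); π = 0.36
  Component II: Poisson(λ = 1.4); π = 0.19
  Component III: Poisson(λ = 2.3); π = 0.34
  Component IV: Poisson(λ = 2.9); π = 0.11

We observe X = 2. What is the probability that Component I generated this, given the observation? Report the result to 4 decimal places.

0.3098

The responsibility of component k is w_k f_k(x) divided by Σ_j w_j f_j(x).
Component likelihoods at x = 2:
  p_I = 0.201387
  p_II = 0.241665
  p_III = 0.265185
  p_IV = 0.231373
Weight by the priors:
  w_I·p_I = 0.36 × 0.201387 = 0.0724993
  w_II·p_II = 0.19 × 0.241665 = 0.0459164
  w_III·p_III = 0.34 × 0.265185 = 0.0901628
  w_IV·p_IV = 0.11 × 0.231373 = 0.025451
Evidence: 0.0724993 + 0.0459164 + 0.0901628 + 0.025451 = 0.234029
Responsibility of Component I: 0.0724993 / 0.234029 ≈ 0.3098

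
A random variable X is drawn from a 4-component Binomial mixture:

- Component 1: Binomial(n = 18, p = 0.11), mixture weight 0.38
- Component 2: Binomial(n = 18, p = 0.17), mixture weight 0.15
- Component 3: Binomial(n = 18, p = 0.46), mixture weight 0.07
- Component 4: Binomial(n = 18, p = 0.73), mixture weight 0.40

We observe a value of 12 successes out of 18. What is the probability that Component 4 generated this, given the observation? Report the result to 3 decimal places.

0.958

Posterior ∝ prior × likelihood, so P(k | x) ∝ w_k f_k(x); normalise over all components.
Binomial probabilities:
  f_1 = 2.8955e-08
  f_2 = 3.53612e-06
  f_3 = 0.0413169
  f_4 = 0.164713
Weight by the priors:
  w_1·f_1 = 0.38 × 2.8955e-08 = 1.10029e-08
  w_2·f_2 = 0.15 × 3.53612e-06 = 5.30418e-07
  w_3·f_3 = 0.07 × 0.0413169 = 0.00289219
  w_4·f_4 = 0.40 × 0.164713 = 0.0658853
Evidence: 1.10029e-08 + 5.30418e-07 + 0.00289219 + 0.0658853 = 0.068778
Responsibility of Component 4: 0.0658853 / 0.068778 ≈ 0.958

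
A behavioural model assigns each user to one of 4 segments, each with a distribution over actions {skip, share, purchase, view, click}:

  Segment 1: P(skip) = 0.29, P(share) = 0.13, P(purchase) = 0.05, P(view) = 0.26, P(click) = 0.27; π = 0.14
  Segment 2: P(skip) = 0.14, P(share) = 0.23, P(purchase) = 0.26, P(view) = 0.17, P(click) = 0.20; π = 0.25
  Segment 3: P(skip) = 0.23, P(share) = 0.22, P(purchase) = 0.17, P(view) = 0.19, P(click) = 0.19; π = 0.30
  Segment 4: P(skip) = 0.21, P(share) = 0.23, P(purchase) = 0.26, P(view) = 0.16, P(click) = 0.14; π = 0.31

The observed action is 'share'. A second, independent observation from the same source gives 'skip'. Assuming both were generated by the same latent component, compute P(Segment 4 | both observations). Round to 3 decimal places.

Posterior ∝ prior × likelihood, so P(k | x) ∝ w_k f_k(x); normalise over all components.
Since both observations come from the same component, the likelihood for component k is f_k(x₁)·f_k(x₂).
  L_1 = [0.13] × [0.29] = 0.0377
  L_2 = [0.23] × [0.14] = 0.0322
  L_3 = [0.22] × [0.23] = 0.0506
  L_4 = [0.23] × [0.21] = 0.0483
Multiply by the mixture weights:
  w_1·L_1 = 0.14 × 0.0377 = 0.005278
  w_2·L_2 = 0.25 × 0.0322 = 0.00805
  w_3·L_3 = 0.30 × 0.0506 = 0.01518
  w_4·L_4 = 0.31 × 0.0483 = 0.014973
Denominator: 0.005278 + 0.00805 + 0.01518 + 0.014973 = 0.043481
P(Segment 4 | x) = 0.014973 / 0.043481 ≈ 0.344

0.344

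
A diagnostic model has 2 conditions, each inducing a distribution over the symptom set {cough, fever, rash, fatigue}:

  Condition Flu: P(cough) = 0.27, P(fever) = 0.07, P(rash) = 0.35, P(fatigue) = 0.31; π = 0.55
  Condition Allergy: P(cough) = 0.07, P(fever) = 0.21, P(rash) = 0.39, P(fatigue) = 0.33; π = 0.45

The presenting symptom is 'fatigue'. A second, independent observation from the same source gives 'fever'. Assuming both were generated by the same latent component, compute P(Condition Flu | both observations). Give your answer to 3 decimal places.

Apply Bayes' rule: the posterior for each component is proportional to its prior times its likelihood at x.
Since both observations come from the same component, the likelihood for component k is f_k(x₁)·f_k(x₂).
  L_Flu = [P(fatigue | comp) = 0.31] × [0.07] = 0.0217
  L_Allergy = [P(fatigue | comp) = 0.33] × [0.21] = 0.0693
Unnormalised posteriors:
  π_Flu·L_Flu = 0.55 × 0.0217 = 0.011935
  π_Allergy·L_Allergy = 0.45 × 0.0693 = 0.031185
Normaliser: 0.011935 + 0.031185 = 0.04312
Responsibility of Condition Flu: 0.011935 / 0.04312 ≈ 0.277

0.277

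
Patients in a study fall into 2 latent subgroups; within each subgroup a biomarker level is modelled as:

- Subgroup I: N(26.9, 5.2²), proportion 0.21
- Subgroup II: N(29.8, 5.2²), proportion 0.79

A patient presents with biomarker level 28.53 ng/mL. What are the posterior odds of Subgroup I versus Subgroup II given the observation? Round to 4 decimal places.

Only the two components matter; the odds are (π_i f_i(x)) / (π_j f_j(x)).
Evaluate each component's likelihood at the observed value:
  L_I = 0.0730416
  L_II = 0.0744653
Odds = (0.21/0.79) × (0.0730416/0.0744653) = 0.265823 × 0.98088 ≈ 0.2607

0.2607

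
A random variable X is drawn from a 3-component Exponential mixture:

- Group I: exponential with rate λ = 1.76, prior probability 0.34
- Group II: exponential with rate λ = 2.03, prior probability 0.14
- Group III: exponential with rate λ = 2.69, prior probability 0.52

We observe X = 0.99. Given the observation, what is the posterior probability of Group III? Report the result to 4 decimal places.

P(component k | x) = w_k·f_k(x) / marginal(x), where marginal(x) = Σ_j w_j·f_j(x).
Exponential densities:
  f_I = 1.76·e^(−1.76·0.99) = 1.76·e^(−1.7424) = 0.308175
  f_II = 2.03·e^(−2.03·0.99) = 2.03·e^(−2.0097) = 0.272079
  f_III = 2.69·e^(−2.69·0.99) = 2.69·e^(−2.6631) = 0.187578
Prior × likelihood for each component:
  w_I·f_I = 0.34 × 0.308175 = 0.10478
  w_II·f_II = 0.14 × 0.272079 = 0.038091
  w_III·f_III = 0.52 × 0.187578 = 0.0975407
Denominator: 0.10478 + 0.038091 + 0.0975407 = 0.240411
P(Group III | x) ≈ 0.4057

0.4057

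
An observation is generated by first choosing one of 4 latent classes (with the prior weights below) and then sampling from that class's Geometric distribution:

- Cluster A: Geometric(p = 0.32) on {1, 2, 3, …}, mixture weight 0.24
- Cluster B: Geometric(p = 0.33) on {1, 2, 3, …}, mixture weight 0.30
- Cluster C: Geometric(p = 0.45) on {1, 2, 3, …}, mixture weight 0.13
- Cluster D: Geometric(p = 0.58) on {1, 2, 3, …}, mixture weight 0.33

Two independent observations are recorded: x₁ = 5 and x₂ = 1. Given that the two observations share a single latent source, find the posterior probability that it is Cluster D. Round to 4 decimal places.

0.1951

Posterior ∝ prior × likelihood, so P(k | x) ∝ w_k f_k(x); normalise over all components.
Since both observations come from the same component, the likelihood for component k is f_k(x₁)·f_k(x₂).
  f_A = [0.0684204] × [0.32] = 0.0218945
  f_B = [0.0664987] × [0.33] = 0.0219446
  f_C = [0.0411778] × [0.45] = 0.01853
  f_D = [0.0180478] × [0.58] = 0.0104677
Weight by the priors:
  w_A·f_A = 0.24 × 0.0218945 = 0.00525469
  w_B·f_B = 0.30 × 0.0219446 = 0.00658337
  w_C·f_C = 0.13 × 0.01853 = 0.0024089
  w_D·f_D = 0.33 × 0.0104677 = 0.00345436
Sum: 0.00525469 + 0.00658337 + 0.0024089 + 0.00345436 = 0.0177013
Responsibility of Cluster D: 0.00345436 / 0.0177013 ≈ 0.1951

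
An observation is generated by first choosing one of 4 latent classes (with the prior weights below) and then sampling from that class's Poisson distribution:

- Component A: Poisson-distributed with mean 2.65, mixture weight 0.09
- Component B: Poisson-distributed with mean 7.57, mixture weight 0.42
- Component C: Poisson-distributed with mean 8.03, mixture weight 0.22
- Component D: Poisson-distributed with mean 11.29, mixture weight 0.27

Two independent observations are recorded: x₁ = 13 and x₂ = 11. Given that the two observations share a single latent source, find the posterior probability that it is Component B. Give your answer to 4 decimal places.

0.1352

By Bayes' theorem, P(k | x) = π_k f_k(x) / Σ_j π_j f_j(x).
Since both observations come from the same component, the likelihood for component k is f_k(x₁)·f_k(x₂).
  L_A = [e^(−2.65)·2.65^13/13! = 3.60608e-06] × [8.01066e-05] = 2.88871e-10
  L_B = [e^(−7.57)·7.57^13/13! = 0.0222002] × [0.0604352] = 0.00134167
  L_C = [e^(−8.03)·8.03^13/13! = 0.0301743] × [0.0730013] = 0.00220276
  L_D = [e^(−11.29)·11.29^13/13! = 0.0971754] × [0.11893] = 0.0115571
Weight by the priors:
  π_A·L_A = 0.09 × 2.88871e-10 = 2.59984e-11
  π_B·L_B = 0.42 × 0.00134167 = 0.000563503
  π_C·L_C = 0.22 × 0.00220276 = 0.000484608
  π_D·L_D = 0.27 × 0.0115571 = 0.00312042
Evidence: 2.59984e-11 + 0.000563503 + 0.000484608 + 0.00312042 = 0.00416853
Responsibility of Component B: 0.000563503 / 0.00416853 ≈ 0.1352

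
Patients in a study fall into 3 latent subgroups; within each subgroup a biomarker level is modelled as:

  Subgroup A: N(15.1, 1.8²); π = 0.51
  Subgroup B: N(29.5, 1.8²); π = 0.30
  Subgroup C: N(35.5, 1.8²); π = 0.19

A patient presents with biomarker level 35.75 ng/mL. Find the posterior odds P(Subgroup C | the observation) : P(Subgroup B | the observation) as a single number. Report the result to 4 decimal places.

Posterior odds = (w_i f_i(x)) / (w_j f_j(x)); the normalising sum cancels.
Component likelihoods at x = 35.75 ng/mL:
  p_A = 5.84091e-30
  p_B = 0.000534121
  p_C = 0.219507
Odds = (0.19/0.30) × (0.219507/0.000534121) = 0.633333 × 410.969 ≈ 260.2806

260.2806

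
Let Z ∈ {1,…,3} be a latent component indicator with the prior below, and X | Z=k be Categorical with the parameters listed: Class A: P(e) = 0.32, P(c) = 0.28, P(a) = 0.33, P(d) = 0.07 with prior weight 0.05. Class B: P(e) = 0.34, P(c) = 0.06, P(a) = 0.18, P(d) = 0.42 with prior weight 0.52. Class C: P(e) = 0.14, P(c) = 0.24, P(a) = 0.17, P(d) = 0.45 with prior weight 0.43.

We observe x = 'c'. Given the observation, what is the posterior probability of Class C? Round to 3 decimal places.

The responsibility of component k is P(Z=k) f_k(x) divided by Σ_j P(Z=j) f_j(x).
Categorical probabilities:
  f_A = P(c | comp) = 0.28
  f_B = P(c | comp) = 0.06
  f_C = P(c | comp) = 0.24
Unnormalised posteriors:
  P(Z=A)·f_A = 0.05 × 0.28 = 0.014
  P(Z=B)·f_B = 0.52 × 0.06 = 0.0312
  P(Z=C)·f_C = 0.43 × 0.24 = 0.1032
Marginal: 0.014 + 0.0312 + 0.1032 = 0.1484
P(Class C | 'c') ≈ 0.695

0.695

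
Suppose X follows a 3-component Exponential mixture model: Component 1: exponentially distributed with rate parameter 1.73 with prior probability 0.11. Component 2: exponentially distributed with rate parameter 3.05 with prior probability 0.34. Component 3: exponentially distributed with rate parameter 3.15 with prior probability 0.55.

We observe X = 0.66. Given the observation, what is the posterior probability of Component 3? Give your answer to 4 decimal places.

Apply Bayes' rule: the posterior for each component is proportional to its prior times its likelihood at x.
Component likelihoods at x = 0.66:
  f_1 = 1.73·e^(−1.73·0.66) = 1.73·e^(−1.1418) = 0.552292
  f_2 = 3.05·e^(−3.05·0.66) = 3.05·e^(−2.0130) = 0.407441
  f_3 = 3.15·e^(−3.15·0.66) = 3.15·e^(−2.0790) = 0.393924
Prior × likelihood for each component:
  π_1·f_1 = 0.11 × 0.552292 = 0.0607521
  π_2·f_2 = 0.34 × 0.407441 = 0.13853
  π_3·f_3 = 0.55 × 0.393924 = 0.216658
Marginal: 0.0607521 + 0.13853 + 0.216658 = 0.41594
P(Component 3 | the observation) = 0.216658 / 0.41594 ≈ 0.5209

0.5209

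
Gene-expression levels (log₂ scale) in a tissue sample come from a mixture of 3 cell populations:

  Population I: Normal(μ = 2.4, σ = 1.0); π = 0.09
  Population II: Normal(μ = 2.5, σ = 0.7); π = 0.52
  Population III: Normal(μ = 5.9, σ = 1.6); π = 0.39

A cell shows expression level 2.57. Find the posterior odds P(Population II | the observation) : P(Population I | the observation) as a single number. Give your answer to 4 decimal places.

Only the two components matter; the odds are (P(Z=i) f_i(x)) / (P(Z=j) f_j(x)).
Normal densities:
  p_I = (1/(1.0·√(2π)))·exp(−(2.57−2.4)²/(2·1.0²)) = 0.398942·exp(-0.01445) = 0.393219
  p_II = (1/(0.7·√(2π)))·exp(−(2.57−2.5)²/(2·0.7²)) = 0.569918·exp(-0.00500) = 0.567075
  p_III = (1/(1.6·√(2π)))·exp(−(2.57−5.9)²/(2·1.6²)) = 0.249339·exp(-2.16580) = 0.0285887
Odds = (0.52/0.09) × (0.567075/0.393219) = 5.77778 × 1.44214 ≈ 8.3323

8.3323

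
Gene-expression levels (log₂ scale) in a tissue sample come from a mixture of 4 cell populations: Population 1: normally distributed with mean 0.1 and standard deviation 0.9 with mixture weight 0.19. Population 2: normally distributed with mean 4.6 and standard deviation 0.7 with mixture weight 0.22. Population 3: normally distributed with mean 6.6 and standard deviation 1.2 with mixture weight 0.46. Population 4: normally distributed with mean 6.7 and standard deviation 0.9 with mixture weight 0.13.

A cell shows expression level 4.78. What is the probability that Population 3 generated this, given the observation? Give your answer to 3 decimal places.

0.276

Posterior ∝ prior × likelihood, so P(k | x) ∝ w_k f_k(x); normalise over all components.
Evaluate each component's likelihood at the observed value:
  p_1 = 5.95671e-07
  p_2 = 0.551383
  p_3 = 0.105252
  p_4 = 0.0455414
Weight by the priors:
  w_1·p_1 = 0.19 × 5.95671e-07 = 1.13177e-07
  w_2·p_2 = 0.22 × 0.551383 = 0.121304
  w_3·p_3 = 0.46 × 0.105252 = 0.0484159
  w_4·p_4 = 0.13 × 0.0455414 = 0.00592038
Denominator: 1.13177e-07 + 0.121304 + 0.0484159 + 0.00592038 = 0.175641
Responsibility of Population 3: 0.0484159 / 0.175641 ≈ 0.276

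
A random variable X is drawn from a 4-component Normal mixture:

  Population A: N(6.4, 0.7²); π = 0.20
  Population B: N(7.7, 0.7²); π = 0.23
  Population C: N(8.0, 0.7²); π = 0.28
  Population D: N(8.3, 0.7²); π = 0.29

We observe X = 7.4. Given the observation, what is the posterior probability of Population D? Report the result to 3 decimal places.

0.211

Posterior ∝ prior × likelihood, so P(k | x) ∝ w_k f_k(x); normalise over all components.
Evaluate each component's likelihood at the observed value:
  L_A = 0.205426
  L_B = 0.51991
  L_C = 0.394707
  L_D = 0.249376
Unnormalised posteriors:
  w_A·L_A = 0.20 × 0.205426 = 0.0410851
  w_B·L_B = 0.23 × 0.51991 = 0.119579
  w_C·L_C = 0.28 × 0.394707 = 0.110518
  w_D·L_D = 0.29 × 0.249376 = 0.072319
Evidence: 0.0410851 + 0.119579 + 0.110518 + 0.072319 = 0.343501
So the posterior for Population D is 0.072319 / 0.343501 ≈ 0.211.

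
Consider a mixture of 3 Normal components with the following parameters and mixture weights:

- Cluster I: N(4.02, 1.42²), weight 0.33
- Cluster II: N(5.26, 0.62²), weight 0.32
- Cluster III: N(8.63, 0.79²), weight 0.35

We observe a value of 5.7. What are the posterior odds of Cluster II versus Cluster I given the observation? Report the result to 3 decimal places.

Posterior odds = (w_i f_i(x)) / (w_j f_j(x)); the normalising sum cancels.
Normal densities:
  p_I = 0.139533
  p_II = 0.500212
  p_III = 0.000520334
Odds = (0.32/0.33) × (0.500212/0.139533) = 0.969697 × 3.58491 ≈ 3.476

3.476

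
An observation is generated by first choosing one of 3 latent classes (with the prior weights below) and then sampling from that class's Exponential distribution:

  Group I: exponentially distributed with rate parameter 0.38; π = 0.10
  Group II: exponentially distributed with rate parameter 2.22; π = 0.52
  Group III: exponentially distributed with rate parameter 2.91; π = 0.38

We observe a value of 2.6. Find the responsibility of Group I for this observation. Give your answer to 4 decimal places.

0.7725

P(component k | x) = w_k·f_k(x) / marginal(x), where marginal(x) = Σ_j w_j·f_j(x).
Exponential densities:
  p_I = 0.38·e^(−0.38·2.6) = 0.38·e^(−0.9880) = 0.141482
  p_II = 2.22·e^(−2.22·2.6) = 2.22·e^(−5.7720) = 0.00691202
  p_III = 2.91·e^(−2.91·2.6) = 2.91·e^(−7.5660) = 0.00150668
Prior × likelihood for each component:
  w_I·p_I = 0.10 × 0.141482 = 0.0141482
  w_II·p_II = 0.52 × 0.00691202 = 0.00359425
  w_III·p_III = 0.38 × 0.00150668 = 0.000572538
Denominator: 0.0141482 + 0.00359425 + 0.000572538 = 0.018315
P(Group I | the observation) ≈ 0.7725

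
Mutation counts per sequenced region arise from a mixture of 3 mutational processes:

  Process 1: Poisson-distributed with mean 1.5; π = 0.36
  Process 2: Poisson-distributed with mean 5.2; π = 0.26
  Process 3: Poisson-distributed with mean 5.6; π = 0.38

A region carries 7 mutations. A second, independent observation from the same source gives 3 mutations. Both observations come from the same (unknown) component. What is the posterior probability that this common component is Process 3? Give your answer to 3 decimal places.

0.577

P(component k | x) = P(Z=k)·f_k(x) / marginal(x), where marginal(x) = Σ_j P(Z=j)·f_j(x).
Since both observations come from the same component, the likelihood for component k is f_k(x₁)·f_k(x₂).
  L_1 = [e^(−1.5)·1.5^7/7! = 0.000756426] × [0.125511] = 9.49396e-05
  L_2 = [e^(−5.2)·5.2^7/7! = 0.112528] × [0.129279] = 0.0145475
  L_3 = [e^(−5.6)·5.6^7/7! = 0.126717] × [0.108234] = 0.0137151
Weight by the priors:
  P(Z=1)·L_1 = 0.36 × 9.49396e-05 = 3.41783e-05
  P(Z=2)·L_2 = 0.26 × 0.0145475 = 0.00378236
  P(Z=3)·L_3 = 0.38 × 0.0137151 = 0.00521175
Sum: 3.41783e-05 + 0.00378236 + 0.00521175 = 0.00902829
P(Process 3 | x₁, x₂) = 0.00521175 / 0.00902829 ≈ 0.577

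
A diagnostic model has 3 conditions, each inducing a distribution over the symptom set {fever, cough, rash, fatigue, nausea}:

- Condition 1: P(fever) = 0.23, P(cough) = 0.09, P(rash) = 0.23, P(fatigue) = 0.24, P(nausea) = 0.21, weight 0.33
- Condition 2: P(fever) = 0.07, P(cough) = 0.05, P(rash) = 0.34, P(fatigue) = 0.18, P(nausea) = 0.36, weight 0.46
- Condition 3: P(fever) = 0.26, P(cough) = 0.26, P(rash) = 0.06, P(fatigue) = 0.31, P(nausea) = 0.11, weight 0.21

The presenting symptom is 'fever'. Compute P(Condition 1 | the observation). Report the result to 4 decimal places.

P(component k | x) = w_k·f_k(x) / marginal(x), where marginal(x) = Σ_j w_j·f_j(x).
Categorical probabilities:
  f_1 = P(fever | comp) = 0.23
  f_2 = P(fever | comp) = 0.07
  f_3 = P(fever | comp) = 0.26
Unnormalised posteriors:
  w_1·f_1 = 0.33 × 0.23 = 0.0759
  w_2·f_2 = 0.46 × 0.07 = 0.0322
  w_3·f_3 = 0.21 × 0.26 = 0.0546
Denominator: 0.0759 + 0.0322 + 0.0546 = 0.1627
Responsibility of Condition 1: 0.0759 / 0.1627 ≈ 0.4665

0.4665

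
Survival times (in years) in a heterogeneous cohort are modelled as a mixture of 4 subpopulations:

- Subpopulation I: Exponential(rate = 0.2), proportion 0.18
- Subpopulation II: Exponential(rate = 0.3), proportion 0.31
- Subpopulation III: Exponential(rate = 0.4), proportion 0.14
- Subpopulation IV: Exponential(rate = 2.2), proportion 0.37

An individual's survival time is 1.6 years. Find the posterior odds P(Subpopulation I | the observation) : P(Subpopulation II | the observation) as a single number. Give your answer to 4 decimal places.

0.4543

The posterior odds equal the prior odds times the likelihood ratio: (π_i/π_j)·(f_i(x)/f_j(x)).
Exponential densities:
  p_I = 0.14523
  p_II = 0.185635
  p_III = 0.210917
  p_IV = 0.0651188
0.0261414 / 0.0575469 ≈ 0.4543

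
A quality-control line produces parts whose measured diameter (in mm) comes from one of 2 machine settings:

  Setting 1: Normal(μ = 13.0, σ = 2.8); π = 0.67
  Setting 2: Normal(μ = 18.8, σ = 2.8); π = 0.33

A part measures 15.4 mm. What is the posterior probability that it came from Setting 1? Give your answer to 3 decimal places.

Posterior ∝ prior × likelihood, so P(k | x) ∝ π_k f_k(x); normalise over all components.
Evaluate each component's likelihood at the observed value:
  p_1 = (1/(2.8·√(2π)))·exp(−(15.4−13.0)²/(2·2.8²)) = 0.142479·exp(-0.36735) = 0.0986769
  p_2 = (1/(2.8·√(2π)))·exp(−(15.4−18.8)²/(2·2.8²)) = 0.142479·exp(-0.73724) = 0.0681664
Prior × likelihood for each component:
  π_1·p_1 = 0.67 × 0.0986769 = 0.0661135
  π_2·p_2 = 0.33 × 0.0681664 = 0.0224949
Normaliser: 0.0661135 + 0.0224949 = 0.0886084
Responsibility of Setting 1: 0.0661135 / 0.0886084 ≈ 0.746

0.746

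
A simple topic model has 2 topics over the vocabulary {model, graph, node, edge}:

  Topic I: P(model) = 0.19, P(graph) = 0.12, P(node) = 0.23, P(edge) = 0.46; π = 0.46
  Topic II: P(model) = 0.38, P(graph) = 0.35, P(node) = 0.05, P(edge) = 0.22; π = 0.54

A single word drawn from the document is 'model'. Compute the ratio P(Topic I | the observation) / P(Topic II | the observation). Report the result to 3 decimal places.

Only the two components matter; the odds are (π_i f_i(x)) / (π_j f_j(x)).
Evaluate each component's likelihood at the observed value:
  p_I = 0.19
  p_II = 0.38
Posterior odds = (π_I·p_I) / (π_II·p_II) = (0.46·0.19) / (0.54·0.38) = 0.0874 / 0.2052 ≈ 0.426

0.426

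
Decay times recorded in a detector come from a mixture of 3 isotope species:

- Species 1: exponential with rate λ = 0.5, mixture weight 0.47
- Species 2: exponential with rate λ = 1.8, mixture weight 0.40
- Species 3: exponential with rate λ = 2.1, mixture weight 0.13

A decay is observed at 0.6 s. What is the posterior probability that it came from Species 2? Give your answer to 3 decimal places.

0.493

P(component k | x) = π_k·f_k(x) / marginal(x), where marginal(x) = Σ_j π_j·f_j(x).
Evaluate each component's likelihood at the observed value:
  f_1 = 0.370409
  f_2 = 0.611272
  f_3 = 0.595673
Weight by the priors:
  π_1·f_1 = 0.47 × 0.370409 = 0.174092
  π_2·f_2 = 0.40 × 0.611272 = 0.244509
  π_3·f_3 = 0.13 × 0.595673 = 0.0774375
Normaliser: 0.174092 + 0.244509 + 0.0774375 = 0.496039
P(Species 2 | 0.6 s) = 0.244509 / 0.496039 ≈ 0.493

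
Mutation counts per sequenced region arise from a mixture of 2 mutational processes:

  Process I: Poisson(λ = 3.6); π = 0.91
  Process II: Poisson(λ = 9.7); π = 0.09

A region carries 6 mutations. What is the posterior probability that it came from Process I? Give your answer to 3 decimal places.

0.922

Posterior ∝ prior × likelihood, so P(k | x) ∝ w_k f_k(x); normalise over all components.
Component likelihoods at x = 6 mutations:
  p_I = 0.0826081
  p_II = 0.0708992
Weight by the priors:
  w_I·p_I = 0.91 × 0.0826081 = 0.0751733
  w_II·p_II = 0.09 × 0.0708992 = 0.00638093
Normaliser: 0.0751733 + 0.00638093 = 0.0815543
P(Process I | x) = 0.0751733 / 0.0815543 ≈ 0.922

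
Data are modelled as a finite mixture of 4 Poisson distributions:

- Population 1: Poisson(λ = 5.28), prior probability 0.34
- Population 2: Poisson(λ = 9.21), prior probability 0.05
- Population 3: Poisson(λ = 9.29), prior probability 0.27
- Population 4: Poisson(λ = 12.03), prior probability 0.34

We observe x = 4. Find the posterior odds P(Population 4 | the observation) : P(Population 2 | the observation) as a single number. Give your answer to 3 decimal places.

1.180

Posterior odds = (P(Z=i) f_i(x)) / (P(Z=j) f_j(x)); the normalising sum cancels.
Evaluate each component's likelihood at the observed value:
  f_1 = 0.164911
  f_2 = 0.0299899
  f_3 = 0.0286587
  f_4 = 0.00520342
0.00176916 / 0.0014995 ≈ 1.180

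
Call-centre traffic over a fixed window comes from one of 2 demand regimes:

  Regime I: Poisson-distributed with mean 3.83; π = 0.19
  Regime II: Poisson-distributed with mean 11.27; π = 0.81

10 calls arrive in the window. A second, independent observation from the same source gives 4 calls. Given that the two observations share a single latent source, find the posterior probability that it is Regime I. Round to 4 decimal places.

0.1571

Posterior ∝ prior × likelihood, so P(k | x) ∝ w_k f_k(x); normalise over all components.
Since both observations come from the same component, the likelihood for component k is f_k(x₁)·f_k(x₂).
  f_I = [0.00406328] × [0.194642] = 0.000790884
  f_II = [0.116139] × [0.00857009] = 0.00099532
Weight by the priors:
  w_I·f_I = 0.19 × 0.000790884 = 0.000150268
  w_II·f_II = 0.81 × 0.00099532 = 0.00080621
Evidence: 0.000150268 + 0.00080621 = 0.000956478
So the posterior for Regime I is 0.000150268 / 0.000956478 ≈ 0.1571.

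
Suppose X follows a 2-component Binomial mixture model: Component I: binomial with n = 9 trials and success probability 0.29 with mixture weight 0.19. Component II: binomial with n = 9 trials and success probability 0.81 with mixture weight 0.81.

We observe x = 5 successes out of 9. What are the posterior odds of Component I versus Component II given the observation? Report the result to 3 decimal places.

0.269

The posterior odds equal the prior odds times the likelihood ratio: (w_i/w_j)·(f_i(x)/f_j(x)).
Binomial probabilities:
  p_I = 0.0656741
  p_II = 0.0572546
0.0124781 / 0.0463762 ≈ 0.269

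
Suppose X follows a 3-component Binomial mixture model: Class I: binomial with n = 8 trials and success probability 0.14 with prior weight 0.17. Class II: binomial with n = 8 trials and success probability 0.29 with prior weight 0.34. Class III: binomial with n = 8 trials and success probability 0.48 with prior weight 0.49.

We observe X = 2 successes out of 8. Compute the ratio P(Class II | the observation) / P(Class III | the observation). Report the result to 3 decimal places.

The posterior odds equal the prior odds times the likelihood ratio: (π_i/π_j)·(f_i(x)/f_j(x)).
Evaluate each component's likelihood at the observed value:
  f_I = C(8,2)·0.14^2·0.86^6 = 28·0.0196·0.404567 = 0.222026
  f_II = C(8,2)·0.29^2·0.71^6 = 28·0.0841·0.1281 = 0.301651
  f_III = C(8,2)·0.48^2·0.52^6 = 28·0.2304·0.0197706 = 0.127544
Odds = (0.34/0.49) × (0.301651/0.127544) = 0.693878 × 2.36507 ≈ 1.641

1.641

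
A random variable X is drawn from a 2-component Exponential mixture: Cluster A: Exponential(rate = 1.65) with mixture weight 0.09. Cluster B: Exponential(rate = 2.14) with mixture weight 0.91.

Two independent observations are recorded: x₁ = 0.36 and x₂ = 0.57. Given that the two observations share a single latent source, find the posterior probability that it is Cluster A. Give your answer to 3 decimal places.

P(component k | x) = π_k·f_k(x) / marginal(x), where marginal(x) = Σ_j π_j·f_j(x).
Since both observations come from the same component, the likelihood for component k is f_k(x₁)·f_k(x₂).
  L_A = [0.910989] × [0.644214] = 0.586871
  L_B = [0.990452] × [0.631919] = 0.625885
Prior × likelihood for each component:
  π_A·L_A = 0.09 × 0.586871 = 0.0528184
  π_B·L_B = 0.91 × 0.625885 = 0.569556
Marginal: 0.0528184 + 0.569556 = 0.622374
Responsibility of Cluster A: 0.0528184 / 0.622374 ≈ 0.085

0.085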